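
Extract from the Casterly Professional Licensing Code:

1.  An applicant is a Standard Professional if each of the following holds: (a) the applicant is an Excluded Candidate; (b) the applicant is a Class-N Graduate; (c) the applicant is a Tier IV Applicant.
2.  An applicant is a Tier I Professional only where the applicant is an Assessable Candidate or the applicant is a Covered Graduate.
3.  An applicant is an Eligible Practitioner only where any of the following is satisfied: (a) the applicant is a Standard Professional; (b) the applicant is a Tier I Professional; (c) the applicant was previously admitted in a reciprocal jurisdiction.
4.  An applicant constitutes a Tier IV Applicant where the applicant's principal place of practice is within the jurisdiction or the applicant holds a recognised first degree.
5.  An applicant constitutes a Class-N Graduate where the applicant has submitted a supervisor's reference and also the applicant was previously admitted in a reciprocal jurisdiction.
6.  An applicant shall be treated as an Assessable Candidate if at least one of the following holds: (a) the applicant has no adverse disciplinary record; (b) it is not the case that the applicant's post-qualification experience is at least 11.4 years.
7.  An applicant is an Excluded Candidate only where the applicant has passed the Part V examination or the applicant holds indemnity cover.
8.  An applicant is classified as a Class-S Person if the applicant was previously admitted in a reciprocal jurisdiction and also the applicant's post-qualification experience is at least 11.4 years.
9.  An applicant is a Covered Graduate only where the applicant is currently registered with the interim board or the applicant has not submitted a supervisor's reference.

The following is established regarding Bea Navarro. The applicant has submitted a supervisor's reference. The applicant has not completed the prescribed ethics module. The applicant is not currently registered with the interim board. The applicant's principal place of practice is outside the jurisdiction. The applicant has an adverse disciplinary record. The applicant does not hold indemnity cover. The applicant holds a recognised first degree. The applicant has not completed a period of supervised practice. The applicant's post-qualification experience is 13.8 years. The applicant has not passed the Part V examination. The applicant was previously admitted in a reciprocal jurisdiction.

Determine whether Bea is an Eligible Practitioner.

Yes

paragraph 7 — Excluded Candidate: [the applicant has passed the Part V examination? no] OR [the applicant holds indemnity cover? no] → not satisfied.
paragraph 5 — Class-N Graduate: [the applicant has submitted a supervisor's reference? yes] AND [the applicant was previously admitted in a reciprocal jurisdiction? yes] → satisfied.
paragraph 4 — Tier IV Applicant: [the applicant's principal place of practice is within the jurisdiction? no] OR [the applicant holds a recognised first degree? yes] → satisfied.
paragraph 1 — Standard Professional: [Excluded Candidate (paragraph 7)? no] AND [Class-N Graduate (paragraph 5)? yes] AND [Tier IV Applicant (paragraph 4)? yes] → not satisfied.
paragraph 6 — Assessable Candidate: [the applicant has no adverse disciplinary record? no] OR [applicant's post-qualification experience: 13.8 years ≥ 11.4 years? yes, so negated condition no] → not satisfied.
paragraph 9 — Covered Graduate: [the applicant is currently registered with the interim board? no] OR [the applicant has not submitted a supervisor's reference? no] → not satisfied.
paragraph 2 — Tier I Professional: [Assessable Candidate (paragraph 6)? no] OR [Covered Graduate (paragraph 9)? no] → not satisfied.
paragraph 3 — Eligible Practitioner: [Standard Professional (paragraph 1)? no] OR [Tier I Professional (paragraph 2)? no] OR [the applicant was previously admitted in a reciprocal jurisdiction? yes] → satisfied.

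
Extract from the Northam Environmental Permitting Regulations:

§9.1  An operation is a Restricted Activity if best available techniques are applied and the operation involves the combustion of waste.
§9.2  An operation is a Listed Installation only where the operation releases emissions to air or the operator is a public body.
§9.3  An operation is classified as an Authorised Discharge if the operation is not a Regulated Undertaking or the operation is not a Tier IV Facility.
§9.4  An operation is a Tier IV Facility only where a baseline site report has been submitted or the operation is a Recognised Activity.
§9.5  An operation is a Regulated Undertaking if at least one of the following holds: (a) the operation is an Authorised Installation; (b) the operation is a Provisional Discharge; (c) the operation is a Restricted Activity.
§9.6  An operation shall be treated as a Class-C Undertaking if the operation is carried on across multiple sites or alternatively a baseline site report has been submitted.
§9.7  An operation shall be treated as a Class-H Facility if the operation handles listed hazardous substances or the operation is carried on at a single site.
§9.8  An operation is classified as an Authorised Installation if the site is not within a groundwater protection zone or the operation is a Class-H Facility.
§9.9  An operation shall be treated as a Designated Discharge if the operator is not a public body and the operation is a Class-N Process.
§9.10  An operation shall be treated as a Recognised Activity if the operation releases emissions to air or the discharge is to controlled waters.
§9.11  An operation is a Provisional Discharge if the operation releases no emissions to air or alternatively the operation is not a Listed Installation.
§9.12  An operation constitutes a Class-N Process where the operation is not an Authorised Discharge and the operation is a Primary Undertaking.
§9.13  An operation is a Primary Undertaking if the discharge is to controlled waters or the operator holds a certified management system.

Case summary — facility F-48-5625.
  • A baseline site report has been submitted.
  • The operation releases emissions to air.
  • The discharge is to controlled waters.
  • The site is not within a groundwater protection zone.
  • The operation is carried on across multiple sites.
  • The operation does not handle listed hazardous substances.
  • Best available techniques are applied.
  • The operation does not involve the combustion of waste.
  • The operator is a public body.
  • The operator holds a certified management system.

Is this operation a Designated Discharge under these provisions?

No

§9.7 — Class-H Facility: [the operation handles listed hazardous substances? no] OR [the operation is carried on at a single site? no] → not satisfied.
§9.8 — Authorised Installation: [the site is not within a groundwater protection zone? yes] OR [Class-H Facility (§9.7)? no] → satisfied.
§9.2 — Listed Installation: [the operation releases emissions to air? yes] OR [the operator is a public body? yes] → satisfied.
§9.11 — Provisional Discharge: [the operation releases no emissions to air? no] OR [not a Listed Installation (§9.2)? no] → not satisfied.
§9.1 — Restricted Activity: [best available techniques are applied? yes] AND [the operation involves the combustion of waste? no] → not satisfied.
§9.5 — Regulated Undertaking: [Authorised Installation (§9.8)? yes] OR [Provisional Discharge (§9.11)? no] OR [Restricted Activity (§9.1)? no] → satisfied.
§9.10 — Recognised Activity: [the operation releases emissions to air? yes] OR [the discharge is to controlled waters? yes] → satisfied.
§9.4 — Tier IV Facility: [a baseline site report has been submitted? yes] OR [Recognised Activity (§9.10)? yes] → satisfied.
§9.3 — Authorised Discharge: [not a Regulated Undertaking (§9.5)? no] OR [not a Tier IV Facility (§9.4)? no] → not satisfied.
§9.13 — Primary Undertaking: [the discharge is to controlled waters? yes] OR [the operator holds a certified management system? yes] → satisfied.
§9.12 — Class-N Process: [not an Authorised Discharge (§9.3)? yes] AND [Primary Undertaking (§9.13)? yes] → satisfied.
§9.9 — Designated Discharge: [the operator is not a public body? no] AND [Class-N Process (§9.12)? yes] → not satisfied.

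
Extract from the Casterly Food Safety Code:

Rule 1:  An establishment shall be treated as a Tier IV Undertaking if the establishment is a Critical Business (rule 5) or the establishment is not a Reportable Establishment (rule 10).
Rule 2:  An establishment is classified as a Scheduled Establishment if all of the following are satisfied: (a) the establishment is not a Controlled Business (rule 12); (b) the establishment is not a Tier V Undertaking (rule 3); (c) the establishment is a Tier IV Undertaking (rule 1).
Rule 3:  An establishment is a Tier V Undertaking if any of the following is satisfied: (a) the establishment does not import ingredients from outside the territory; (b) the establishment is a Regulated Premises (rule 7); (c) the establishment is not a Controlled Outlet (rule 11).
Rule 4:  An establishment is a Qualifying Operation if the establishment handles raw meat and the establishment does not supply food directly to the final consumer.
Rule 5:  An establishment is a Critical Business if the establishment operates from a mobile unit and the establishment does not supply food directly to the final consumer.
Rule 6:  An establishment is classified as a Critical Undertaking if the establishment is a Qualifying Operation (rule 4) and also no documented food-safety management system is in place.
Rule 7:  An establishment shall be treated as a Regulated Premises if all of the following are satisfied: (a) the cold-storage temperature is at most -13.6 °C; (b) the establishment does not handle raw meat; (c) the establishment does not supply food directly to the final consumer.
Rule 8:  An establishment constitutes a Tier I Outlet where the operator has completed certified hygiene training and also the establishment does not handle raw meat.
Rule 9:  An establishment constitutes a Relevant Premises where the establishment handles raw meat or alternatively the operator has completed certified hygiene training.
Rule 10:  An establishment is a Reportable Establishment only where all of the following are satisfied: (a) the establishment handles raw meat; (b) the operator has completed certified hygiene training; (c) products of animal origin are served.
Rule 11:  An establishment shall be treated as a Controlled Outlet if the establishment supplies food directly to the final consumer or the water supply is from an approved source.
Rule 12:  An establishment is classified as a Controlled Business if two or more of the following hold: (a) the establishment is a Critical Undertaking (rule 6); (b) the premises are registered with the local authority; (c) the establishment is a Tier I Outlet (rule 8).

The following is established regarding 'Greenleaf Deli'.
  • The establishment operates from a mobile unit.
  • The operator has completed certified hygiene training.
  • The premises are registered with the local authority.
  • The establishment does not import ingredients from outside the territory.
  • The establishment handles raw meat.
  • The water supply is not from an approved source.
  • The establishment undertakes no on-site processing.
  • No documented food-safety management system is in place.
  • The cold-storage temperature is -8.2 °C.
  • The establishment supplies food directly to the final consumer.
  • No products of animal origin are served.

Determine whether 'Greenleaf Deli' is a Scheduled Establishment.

rule 4 — Qualifying Operation: [the establishment handles raw meat? yes] AND [the establishment does not supply food directly to the final consumer? no] → not satisfied.
rule 6 — Critical Undertaking: [Qualifying Operation (rule 4)? no] AND [no documented food-safety management system is in place? yes] → not satisfied.
rule 8 — Tier I Outlet: [the operator has completed certified hygiene training? yes] AND [the establishment does not handle raw meat? no] → not satisfied.
rule 12 — Controlled Business: Critical Undertaking (rule 6)? no; the premises are registered with the local authority? yes; Tier I Outlet (rule 8)? no — 1 of 3 hold (need ≥2) → not satisfied.
rule 7 — Regulated Premises: [cold-storage temperature: -8.2 °C ≤ -13.6 °C? no] AND [the establishment does not handle raw meat? no] AND [the establishment does not supply food directly to the final consumer? no] → not satisfied.
rule 11 — Controlled Outlet: [the establishment supplies food directly to the final consumer? yes] OR [the water supply is from an approved source? no] → satisfied.
rule 3 — Tier V Undertaking: [the establishment does not import ingredients from outside the territory? yes] OR [Regulated Premises (rule 7)? no] OR [not a Controlled Outlet (rule 11)? no] → satisfied.
rule 5 — Critical Business: [the establishment operates from a mobile unit? yes] AND [the establishment does not supply food directly to the final consumer? no] → not satisfied.
rule 10 — Reportable Establishment: [the establishment handles raw meat? yes] AND [the operator has completed certified hygiene training? yes] AND [products of animal origin are served? no] → not satisfied.
rule 1 — Tier IV Undertaking: [Critical Business (rule 5)? no] OR [not a Reportable Establishment (rule 10)? yes] → satisfied.
rule 2 — Scheduled Establishment: [not a Controlled Business (rule 12)? yes] AND [not a Tier V Undertaking (rule 3)? no] AND [Tier IV Undertaking (rule 1)? yes] → not satisfied.

No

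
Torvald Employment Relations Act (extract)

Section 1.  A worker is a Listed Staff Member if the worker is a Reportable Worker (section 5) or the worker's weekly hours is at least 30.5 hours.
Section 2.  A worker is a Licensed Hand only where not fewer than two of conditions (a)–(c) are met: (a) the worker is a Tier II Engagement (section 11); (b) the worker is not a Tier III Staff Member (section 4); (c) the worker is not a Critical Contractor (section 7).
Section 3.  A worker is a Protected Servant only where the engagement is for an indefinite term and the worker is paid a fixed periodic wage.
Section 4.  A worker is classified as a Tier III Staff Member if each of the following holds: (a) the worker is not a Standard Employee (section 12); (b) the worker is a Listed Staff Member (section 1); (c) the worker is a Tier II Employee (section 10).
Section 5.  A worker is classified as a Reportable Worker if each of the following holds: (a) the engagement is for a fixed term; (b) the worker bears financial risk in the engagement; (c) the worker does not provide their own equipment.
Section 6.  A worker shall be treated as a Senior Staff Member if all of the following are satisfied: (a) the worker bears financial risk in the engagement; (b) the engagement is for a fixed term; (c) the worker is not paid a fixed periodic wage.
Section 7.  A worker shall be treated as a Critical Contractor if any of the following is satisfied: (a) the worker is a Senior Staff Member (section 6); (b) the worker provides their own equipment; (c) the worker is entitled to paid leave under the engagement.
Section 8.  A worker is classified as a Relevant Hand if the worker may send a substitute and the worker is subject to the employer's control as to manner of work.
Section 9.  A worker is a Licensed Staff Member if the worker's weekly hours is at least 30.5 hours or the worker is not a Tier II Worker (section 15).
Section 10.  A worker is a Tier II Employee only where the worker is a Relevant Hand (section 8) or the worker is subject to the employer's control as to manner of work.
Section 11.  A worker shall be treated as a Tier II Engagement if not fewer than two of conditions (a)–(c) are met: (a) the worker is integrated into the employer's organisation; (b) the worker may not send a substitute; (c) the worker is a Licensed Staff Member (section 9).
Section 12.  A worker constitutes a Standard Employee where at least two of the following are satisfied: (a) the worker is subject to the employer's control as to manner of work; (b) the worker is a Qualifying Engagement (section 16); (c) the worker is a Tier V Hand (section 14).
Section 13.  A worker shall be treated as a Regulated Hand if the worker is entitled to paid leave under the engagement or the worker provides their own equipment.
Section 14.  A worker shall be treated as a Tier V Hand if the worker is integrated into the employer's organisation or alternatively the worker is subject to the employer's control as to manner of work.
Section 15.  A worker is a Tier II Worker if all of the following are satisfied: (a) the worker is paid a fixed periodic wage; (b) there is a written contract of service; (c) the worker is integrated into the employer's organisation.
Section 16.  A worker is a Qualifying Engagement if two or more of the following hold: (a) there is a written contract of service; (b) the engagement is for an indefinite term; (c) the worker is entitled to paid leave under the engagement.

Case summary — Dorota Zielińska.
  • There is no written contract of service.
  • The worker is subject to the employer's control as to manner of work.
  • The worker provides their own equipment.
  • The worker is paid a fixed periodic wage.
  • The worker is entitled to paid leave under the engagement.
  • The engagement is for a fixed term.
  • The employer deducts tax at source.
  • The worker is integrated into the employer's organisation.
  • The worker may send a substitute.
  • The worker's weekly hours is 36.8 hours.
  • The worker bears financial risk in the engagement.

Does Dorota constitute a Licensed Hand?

Under section 15: the worker is paid a fixed periodic wage? yes; and there is a written contract of service? no; and the worker is integrated into the employer's organisation? yes. So the worker is not a Tier II Worker.
Under section 9: worker's weekly hours: 36.8 hours ≥ 30.5 hours? yes; or not a Tier II Worker (section 15)? yes. So the worker is a Licensed Staff Member.
Under section 11: the worker is integrated into the employer's organisation? yes; the worker may not send a substitute? no; Licensed Staff Member (section 9)? yes — 2 of 3 hold (need ≥2) → satisfied.
Under section 16: there is a written contract of service? no; the engagement is for an indefinite term? no; the worker is entitled to paid leave under the engagement? yes — 1 of 3 hold (need ≥2) → not satisfied.
Under section 14: the worker is integrated into the employer's organisation? yes; or the worker is subject to the employer's control as to manner of work? yes. So the worker is a Tier V Hand.
Under section 12: the worker is subject to the employer's control as to manner of work? yes; Qualifying Engagement (section 16)? no; Tier V Hand (section 14)? yes — 2 of 3 hold (need ≥2) → satisfied.
Under section 5: the engagement is for a fixed term? yes; and the worker bears financial risk in the engagement? yes; and the worker does not provide their own equipment? no. So the worker is not a Reportable Worker.
Under section 1: Reportable Worker (section 5)? no; or worker's weekly hours: 36.8 hours ≥ 30.5 hours? yes. So the worker is a Listed Staff Member.
Under section 8: the worker may send a substitute? yes; and the worker is subject to the employer's control as to manner of work? yes. So the worker is a Relevant Hand.
Under section 10: Relevant Hand (section 8)? yes; or the worker is subject to the employer's control as to manner of work? yes. So the worker is a Tier II Employee.
Under section 4: not a Standard Employee (section 12)? no; and Listed Staff Member (section 1)? yes; and Tier II Employee (section 10)? yes. So the worker is not a Tier III Staff Member.
Under section 6: the worker bears financial risk in the engagement? yes; and the engagement is for a fixed term? yes; and the worker is not paid a fixed periodic wage? no. So the worker is not a Senior Staff Member.
Under section 7: Senior Staff Member (section 6)? no; or the worker provides their own equipment? yes; or the worker is entitled to paid leave under the engagement? yes. So the worker is a Critical Contractor.
Under section 2: Tier II Engagement (section 11)? yes; not a Tier III Staff Member (section 4)? yes; not a Critical Contractor (section 7)? no — 2 of 3 hold (need ≥2) → satisfied.

Yes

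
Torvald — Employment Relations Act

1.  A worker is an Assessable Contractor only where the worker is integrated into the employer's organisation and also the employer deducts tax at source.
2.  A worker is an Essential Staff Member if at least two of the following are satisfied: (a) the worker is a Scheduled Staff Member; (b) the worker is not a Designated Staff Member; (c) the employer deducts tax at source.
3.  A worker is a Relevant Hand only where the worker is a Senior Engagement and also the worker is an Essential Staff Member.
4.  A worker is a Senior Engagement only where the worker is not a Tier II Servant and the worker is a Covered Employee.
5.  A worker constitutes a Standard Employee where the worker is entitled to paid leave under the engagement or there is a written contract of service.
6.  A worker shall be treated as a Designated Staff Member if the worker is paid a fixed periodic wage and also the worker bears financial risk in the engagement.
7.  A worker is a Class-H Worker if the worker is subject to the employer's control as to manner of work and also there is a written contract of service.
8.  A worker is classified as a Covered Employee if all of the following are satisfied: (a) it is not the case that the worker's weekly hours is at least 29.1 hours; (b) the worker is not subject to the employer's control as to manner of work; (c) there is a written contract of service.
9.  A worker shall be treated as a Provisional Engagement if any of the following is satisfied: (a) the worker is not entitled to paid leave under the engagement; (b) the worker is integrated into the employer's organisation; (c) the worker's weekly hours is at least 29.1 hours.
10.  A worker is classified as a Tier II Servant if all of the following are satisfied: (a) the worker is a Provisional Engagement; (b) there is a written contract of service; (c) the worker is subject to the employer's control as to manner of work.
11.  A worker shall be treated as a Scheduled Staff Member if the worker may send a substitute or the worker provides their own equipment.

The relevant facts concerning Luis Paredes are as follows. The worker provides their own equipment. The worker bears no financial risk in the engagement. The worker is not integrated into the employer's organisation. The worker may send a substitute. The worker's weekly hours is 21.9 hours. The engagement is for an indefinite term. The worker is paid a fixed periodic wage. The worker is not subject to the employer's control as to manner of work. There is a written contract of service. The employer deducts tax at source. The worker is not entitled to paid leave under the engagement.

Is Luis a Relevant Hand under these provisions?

Under paragraph 9: the worker is not entitled to paid leave under the engagement? yes; or the worker is integrated into the employer's organisation? no; or worker's weekly hours: 21.9 hours ≥ 29.1 hours? no. So the worker is a Provisional Engagement.
Under paragraph 10: Provisional Engagement (paragraph 9)? yes; and there is a written contract of service? yes; and the worker is subject to the employer's control as to manner of work? no. So the worker is not a Tier II Servant.
Under paragraph 8: worker's weekly hours: 21.9 hours ≥ 29.1 hours? no, so negated condition yes; and the worker is not subject to the employer's control as to manner of work? yes; and there is a written contract of service? yes. So the worker is a Covered Employee.
Under paragraph 4: not a Tier II Servant (paragraph 10)? yes; and Covered Employee (paragraph 8)? yes. So the worker is a Senior Engagement.
Under paragraph 11: the worker may send a substitute? yes; or the worker provides their own equipment? yes. So the worker is a Scheduled Staff Member.
Under paragraph 6: the worker is paid a fixed periodic wage? yes; and the worker bears financial risk in the engagement? no. So the worker is not a Designated Staff Member.
Under paragraph 2: Scheduled Staff Member (paragraph 11)? yes; not a Designated Staff Member (paragraph 6)? yes; the employer deducts tax at source? yes — 3 of 3 hold (need ≥2) → satisfied.
Under paragraph 3: Senior Engagement (paragraph 4)? yes; and Essential Staff Member (paragraph 2)? yes. So the worker is a Relevant Hand.

Yes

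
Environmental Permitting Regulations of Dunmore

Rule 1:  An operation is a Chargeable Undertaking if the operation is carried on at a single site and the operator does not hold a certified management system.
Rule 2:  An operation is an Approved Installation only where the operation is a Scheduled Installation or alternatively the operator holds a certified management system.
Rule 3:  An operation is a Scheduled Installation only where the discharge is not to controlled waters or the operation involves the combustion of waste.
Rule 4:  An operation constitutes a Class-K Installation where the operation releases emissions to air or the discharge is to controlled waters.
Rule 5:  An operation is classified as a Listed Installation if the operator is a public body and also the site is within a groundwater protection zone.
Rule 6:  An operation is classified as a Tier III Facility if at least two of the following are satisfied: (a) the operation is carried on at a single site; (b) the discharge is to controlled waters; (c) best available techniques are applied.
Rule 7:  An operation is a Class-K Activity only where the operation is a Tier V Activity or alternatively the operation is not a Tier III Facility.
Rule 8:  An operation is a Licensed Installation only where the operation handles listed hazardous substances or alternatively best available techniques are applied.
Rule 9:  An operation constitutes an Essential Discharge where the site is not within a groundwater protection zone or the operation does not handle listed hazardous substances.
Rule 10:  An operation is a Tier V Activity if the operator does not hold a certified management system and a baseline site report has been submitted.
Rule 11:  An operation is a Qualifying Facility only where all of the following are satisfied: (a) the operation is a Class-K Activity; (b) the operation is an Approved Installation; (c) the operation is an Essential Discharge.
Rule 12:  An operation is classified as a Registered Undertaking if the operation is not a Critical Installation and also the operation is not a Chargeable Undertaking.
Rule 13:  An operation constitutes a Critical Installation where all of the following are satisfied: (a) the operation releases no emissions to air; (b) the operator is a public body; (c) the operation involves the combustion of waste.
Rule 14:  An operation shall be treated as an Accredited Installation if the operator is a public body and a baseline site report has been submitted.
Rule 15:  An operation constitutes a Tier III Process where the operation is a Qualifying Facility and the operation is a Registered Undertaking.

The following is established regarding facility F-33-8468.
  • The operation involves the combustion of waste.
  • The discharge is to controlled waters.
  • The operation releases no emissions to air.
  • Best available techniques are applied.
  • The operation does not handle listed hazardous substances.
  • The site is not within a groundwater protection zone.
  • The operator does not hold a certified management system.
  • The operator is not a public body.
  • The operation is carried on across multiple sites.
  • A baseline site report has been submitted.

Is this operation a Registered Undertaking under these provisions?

Yes

rule 13 — Critical Installation: [the operation releases no emissions to air? yes] AND [the operator is a public body? no] AND [the operation involves the combustion of waste? yes] → not satisfied.
rule 1 — Chargeable Undertaking: [the operation is carried on at a single site? no] AND [the operator does not hold a certified management system? yes] → not satisfied.
rule 12 — Registered Undertaking: [not a Critical Installation (rule 13)? yes] AND [not a Chargeable Undertaking (rule 1)? yes] → satisfied.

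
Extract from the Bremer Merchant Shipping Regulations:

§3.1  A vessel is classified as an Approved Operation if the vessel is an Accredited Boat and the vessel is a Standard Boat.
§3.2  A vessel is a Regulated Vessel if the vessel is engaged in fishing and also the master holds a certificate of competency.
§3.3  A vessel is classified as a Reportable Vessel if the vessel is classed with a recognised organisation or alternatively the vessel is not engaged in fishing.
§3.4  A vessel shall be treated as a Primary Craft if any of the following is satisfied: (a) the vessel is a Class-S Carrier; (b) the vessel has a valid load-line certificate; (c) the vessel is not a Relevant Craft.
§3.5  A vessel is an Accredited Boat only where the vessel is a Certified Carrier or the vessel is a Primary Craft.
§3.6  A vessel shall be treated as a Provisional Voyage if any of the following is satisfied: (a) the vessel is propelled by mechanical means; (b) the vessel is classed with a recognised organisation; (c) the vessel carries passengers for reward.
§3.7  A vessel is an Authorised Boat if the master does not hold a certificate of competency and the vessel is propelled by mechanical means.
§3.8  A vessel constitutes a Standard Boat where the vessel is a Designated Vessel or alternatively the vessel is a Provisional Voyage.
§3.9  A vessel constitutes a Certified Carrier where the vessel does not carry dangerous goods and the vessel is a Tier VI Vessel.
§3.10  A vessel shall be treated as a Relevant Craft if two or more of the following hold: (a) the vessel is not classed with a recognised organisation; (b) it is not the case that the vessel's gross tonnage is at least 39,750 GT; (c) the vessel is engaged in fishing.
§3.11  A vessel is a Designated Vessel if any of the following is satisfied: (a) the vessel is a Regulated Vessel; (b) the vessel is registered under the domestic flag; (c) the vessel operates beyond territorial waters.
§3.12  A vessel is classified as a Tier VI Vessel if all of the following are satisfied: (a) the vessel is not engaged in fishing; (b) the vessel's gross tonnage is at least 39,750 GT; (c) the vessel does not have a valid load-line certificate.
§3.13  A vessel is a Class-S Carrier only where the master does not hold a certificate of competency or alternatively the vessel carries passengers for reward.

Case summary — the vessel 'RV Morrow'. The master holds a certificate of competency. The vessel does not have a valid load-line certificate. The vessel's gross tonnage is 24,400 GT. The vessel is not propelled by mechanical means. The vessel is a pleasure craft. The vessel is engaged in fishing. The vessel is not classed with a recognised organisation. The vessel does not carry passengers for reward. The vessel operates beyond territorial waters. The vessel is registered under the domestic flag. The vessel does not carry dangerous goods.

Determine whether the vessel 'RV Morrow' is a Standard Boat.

§3.2 — Regulated Vessel: [the vessel is engaged in fishing? yes] AND [the master holds a certificate of competency? yes] → satisfied.
§3.11 — Designated Vessel: [Regulated Vessel (§3.2)? yes] OR [the vessel is registered under the domestic flag? yes] OR [the vessel operates beyond territorial waters? yes] → satisfied.
§3.6 — Provisional Voyage: [the vessel is propelled by mechanical means? no] OR [the vessel is classed with a recognised organisation? no] OR [the vessel carries passengers for reward? no] → not satisfied.
§3.8 — Standard Boat: [Designated Vessel (§3.11)? yes] OR [Provisional Voyage (§3.6)? no] → satisfied.

Yes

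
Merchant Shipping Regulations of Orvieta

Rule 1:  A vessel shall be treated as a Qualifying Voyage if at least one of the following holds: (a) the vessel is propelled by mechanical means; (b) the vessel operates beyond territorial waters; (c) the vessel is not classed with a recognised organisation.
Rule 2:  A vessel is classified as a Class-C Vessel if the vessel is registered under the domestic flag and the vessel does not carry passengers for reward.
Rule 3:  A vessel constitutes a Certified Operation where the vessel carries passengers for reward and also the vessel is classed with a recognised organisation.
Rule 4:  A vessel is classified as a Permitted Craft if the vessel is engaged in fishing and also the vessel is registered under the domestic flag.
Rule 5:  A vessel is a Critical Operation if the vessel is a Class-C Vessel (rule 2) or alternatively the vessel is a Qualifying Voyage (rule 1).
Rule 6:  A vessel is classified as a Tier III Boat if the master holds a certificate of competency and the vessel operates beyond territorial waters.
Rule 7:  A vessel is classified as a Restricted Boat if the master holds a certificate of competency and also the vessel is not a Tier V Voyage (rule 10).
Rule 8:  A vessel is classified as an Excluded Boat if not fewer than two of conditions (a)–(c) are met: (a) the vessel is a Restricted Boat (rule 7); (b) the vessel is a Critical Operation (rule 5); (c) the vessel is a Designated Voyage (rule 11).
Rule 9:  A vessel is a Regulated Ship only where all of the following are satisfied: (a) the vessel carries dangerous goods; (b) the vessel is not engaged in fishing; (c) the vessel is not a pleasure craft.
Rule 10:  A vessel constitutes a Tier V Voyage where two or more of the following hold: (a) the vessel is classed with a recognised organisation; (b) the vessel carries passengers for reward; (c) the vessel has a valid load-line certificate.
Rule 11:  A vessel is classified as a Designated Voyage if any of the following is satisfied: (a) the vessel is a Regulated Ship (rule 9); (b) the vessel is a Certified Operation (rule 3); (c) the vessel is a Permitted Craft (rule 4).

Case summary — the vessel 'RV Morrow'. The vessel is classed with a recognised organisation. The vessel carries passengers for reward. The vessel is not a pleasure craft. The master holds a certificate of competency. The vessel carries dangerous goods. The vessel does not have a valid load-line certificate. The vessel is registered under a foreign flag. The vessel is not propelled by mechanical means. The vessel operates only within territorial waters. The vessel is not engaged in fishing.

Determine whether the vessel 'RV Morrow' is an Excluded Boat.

Under rule 10: the vessel is classed with a recognised organisation? yes; the vessel carries passengers for reward? yes; the vessel has a valid load-line certificate? no — 2 of 3 hold (need ≥2) → satisfied.
Under rule 7: the master holds a certificate of competency? yes; and not a Tier V Voyage (rule 10)? no. So the vessel is not a Restricted Boat.
Under rule 2: the vessel is registered under the domestic flag? no; and the vessel does not carry passengers for reward? no. So the vessel is not a Class-C Vessel.
Under rule 1: the vessel is propelled by mechanical means? no; or the vessel operates beyond territorial waters? no; or the vessel is not classed with a recognised organisation? no. So the vessel is not a Qualifying Voyage.
Under rule 5: Class-C Vessel (rule 2)? no; or Qualifying Voyage (rule 1)? no. So the vessel is not a Critical Operation.
Under rule 9: the vessel carries dangerous goods? yes; and the vessel is not engaged in fishing? yes; and the vessel is not a pleasure craft? yes. So the vessel is a Regulated Ship.
Under rule 3: the vessel carries passengers for reward? yes; and the vessel is classed with a recognised organisation? yes. So the vessel is a Certified Operation.
Under rule 4: the vessel is engaged in fishing? no; and the vessel is registered under the domestic flag? no. So the vessel is not a Permitted Craft.
Under rule 11: Regulated Ship (rule 9)? yes; or Certified Operation (rule 3)? yes; or Permitted Craft (rule 4)? no. So the vessel is a Designated Voyage.
Under rule 8: Restricted Boat (rule 7)? no; Critical Operation (rule 5)? no; Designated Voyage (rule 11)? yes — 1 of 3 hold (need ≥2) → not satisfied.

No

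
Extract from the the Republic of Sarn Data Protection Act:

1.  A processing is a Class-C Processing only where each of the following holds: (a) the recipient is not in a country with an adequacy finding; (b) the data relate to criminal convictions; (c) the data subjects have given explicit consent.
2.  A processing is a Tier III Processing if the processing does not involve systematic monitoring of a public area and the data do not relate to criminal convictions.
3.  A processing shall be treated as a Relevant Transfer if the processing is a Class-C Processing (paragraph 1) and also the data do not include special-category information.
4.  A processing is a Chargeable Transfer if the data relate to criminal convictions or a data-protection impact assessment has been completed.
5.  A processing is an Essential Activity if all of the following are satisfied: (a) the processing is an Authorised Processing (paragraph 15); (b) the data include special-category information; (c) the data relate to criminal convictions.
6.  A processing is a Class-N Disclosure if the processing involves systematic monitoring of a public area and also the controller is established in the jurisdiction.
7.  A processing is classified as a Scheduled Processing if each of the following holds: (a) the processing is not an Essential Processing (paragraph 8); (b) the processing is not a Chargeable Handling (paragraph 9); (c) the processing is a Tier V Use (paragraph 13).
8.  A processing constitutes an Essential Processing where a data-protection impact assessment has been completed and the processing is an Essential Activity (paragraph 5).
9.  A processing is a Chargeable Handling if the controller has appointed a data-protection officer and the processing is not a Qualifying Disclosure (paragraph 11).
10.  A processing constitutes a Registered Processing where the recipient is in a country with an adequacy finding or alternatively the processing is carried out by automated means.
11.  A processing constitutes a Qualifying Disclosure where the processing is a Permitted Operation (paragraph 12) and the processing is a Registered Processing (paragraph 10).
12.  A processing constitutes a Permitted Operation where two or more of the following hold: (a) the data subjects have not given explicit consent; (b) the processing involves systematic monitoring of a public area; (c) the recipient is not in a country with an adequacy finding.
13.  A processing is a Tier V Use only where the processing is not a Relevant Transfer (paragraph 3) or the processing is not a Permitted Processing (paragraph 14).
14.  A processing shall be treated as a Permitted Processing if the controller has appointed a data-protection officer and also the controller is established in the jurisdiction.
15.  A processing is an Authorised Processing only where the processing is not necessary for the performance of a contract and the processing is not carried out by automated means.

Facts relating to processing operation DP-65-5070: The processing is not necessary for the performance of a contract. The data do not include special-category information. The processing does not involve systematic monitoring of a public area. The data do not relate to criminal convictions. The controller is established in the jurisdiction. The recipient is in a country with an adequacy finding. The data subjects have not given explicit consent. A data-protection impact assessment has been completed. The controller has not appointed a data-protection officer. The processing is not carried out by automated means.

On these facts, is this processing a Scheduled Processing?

Under paragraph 15: the processing is not necessary for the performance of a contract? yes; and the processing is not carried out by automated means? yes. So the processing is an Authorised Processing.
Under paragraph 5: Authorised Processing (paragraph 15)? yes; and the data include special-category information? no; and the data relate to criminal convictions? no. So the processing is not an Essential Activity.
Under paragraph 8: a data-protection impact assessment has been completed? yes; and Essential Activity (paragraph 5)? no. So the processing is not an Essential Processing.
Under paragraph 12: the data subjects have not given explicit consent? yes; the processing involves systematic monitoring of a public area? no; the recipient is not in a country with an adequacy finding? no — 1 of 3 hold (need ≥2) → not satisfied.
Under paragraph 10: the recipient is in a country with an adequacy finding? yes; or the processing is carried out by automated means? no. So the processing is a Registered Processing.
Under paragraph 11: Permitted Operation (paragraph 12)? no; and Registered Processing (paragraph 10)? yes. So the processing is not a Qualifying Disclosure.
Under paragraph 9: the controller has appointed a data-protection officer? no; and not a Qualifying Disclosure (paragraph 11)? yes. So the processing is not a Chargeable Handling.
Under paragraph 1: the recipient is not in a country with an adequacy finding? no; and the data relate to criminal convictions? no; and the data subjects have given explicit consent? no. So the processing is not a Class-C Processing.
Under paragraph 3: Class-C Processing (paragraph 1)? no; and the data do not include special-category information? yes. So the processing is not a Relevant Transfer.
Under paragraph 14: the controller has appointed a data-protection officer? no; and the controller is established in the jurisdiction? yes. So the processing is not a Permitted Processing.
Under paragraph 13: not a Relevant Transfer (paragraph 3)? yes; or not a Permitted Processing (paragraph 14)? yes. So the processing is a Tier V Use.
Under paragraph 7: not an Essential Processing (paragraph 8)? yes; and not a Chargeable Handling (paragraph 9)? yes; and Tier V Use (paragraph 13)? yes. So the processing is a Scheduled Processing.

Yes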